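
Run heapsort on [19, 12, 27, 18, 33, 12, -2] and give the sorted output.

Build heap: [33, 19, 27, 18, 12, 12, -2]
Extract 33: [27, 19, 12, 18, 12, -2, 33]
Extract 27: [19, 18, 12, -2, 12, 27, 33]
Extract 19: [18, 12, 12, -2, 19, 27, 33]
Extract 18: [12, -2, 12, 18, 19, 27, 33]
Extract 12: [12, -2, 12, 18, 19, 27, 33]
Extract 12: [-2, 12, 12, 18, 19, 27, 33]


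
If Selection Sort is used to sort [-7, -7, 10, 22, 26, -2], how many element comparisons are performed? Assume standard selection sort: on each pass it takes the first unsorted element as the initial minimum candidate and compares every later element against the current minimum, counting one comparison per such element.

Pass 1: scan indices 1..5 for the minimum = 5 comparison(s); min is -7, place at index 0 -> [-7, -7, 10, 22, 26, -2]
Pass 2: scan indices 2..5 for the minimum = 4 comparison(s); min is -7, place at index 1 -> [-7, -7, 10, 22, 26, -2]
Pass 3: scan indices 3..5 for the minimum = 3 comparison(s); min is -2, place at index 2 -> [-7, -7, -2, 22, 26, 10]
Pass 4: scan indices 4..5 for the minimum = 2 comparison(s); min is 10, place at index 3 -> [-7, -7, -2, 10, 26, 22]
Pass 5: scan indices 5..5 for the minimum = 1 comparison(s); min is 22, place at index 4 -> [-7, -7, -2, 10, 22, 26]
Selection sort always scans the whole unsorted suffix, so the count is (n-1) + (n-2) + ... + 1 = n(n-1)/2 = 6*5/2 = 15 regardless of the input order.
Total comparisons: 5 + 4 + 3 + 2 + 1 = 15


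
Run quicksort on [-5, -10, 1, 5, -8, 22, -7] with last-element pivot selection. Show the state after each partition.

Partition 1: pivot=-7 at index 2 -> [-10, -8, -7, 5, -5, 22, 1]
Partition 2: pivot=-8 at index 1 -> [-10, -8, -7, 5, -5, 22, 1]
Partition 3: pivot=1 at index 4 -> [-10, -8, -7, -5, 1, 22, 5]
Partition 4: pivot=5 at index 5 -> [-10, -8, -7, -5, 1, 5, 22]


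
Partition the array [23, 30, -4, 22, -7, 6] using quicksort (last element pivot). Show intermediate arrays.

Partition 1: pivot=6 at index 2 -> [-4, -7, 6, 22, 30, 23]
Partition 2: pivot=-7 at index 0 -> [-7, -4, 6, 22, 30, 23]
Partition 3: pivot=23 at index 4 -> [-7, -4, 6, 22, 23, 30]


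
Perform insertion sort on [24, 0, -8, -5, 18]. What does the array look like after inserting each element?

First element 24 is already 'sorted'
Insert 0: shifted 1 elements -> [0, 24, -8, -5, 18]
Insert -8: shifted 2 elements -> [-8, 0, 24, -5, 18]
Insert -5: shifted 2 elements -> [-8, -5, 0, 24, 18]
Insert 18: shifted 1 elements -> [-8, -5, 0, 18, 24]


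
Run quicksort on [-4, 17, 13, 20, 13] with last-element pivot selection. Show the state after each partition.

Partition 1: pivot=13 at index 2 -> [-4, 13, 13, 20, 17]
Partition 2: pivot=13 at index 1 -> [-4, 13, 13, 20, 17]
Partition 3: pivot=17 at index 3 -> [-4, 13, 13, 17, 20]


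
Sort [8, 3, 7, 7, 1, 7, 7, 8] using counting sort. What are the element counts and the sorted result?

Count array: [0, 1, 0, 1, 0, 0, 0, 4, 2]
(count[i] = number of elements equal to i)
Cumulative count: [0, 1, 1, 2, 2, 2, 2, 6, 8]
Sorted: [1, 3, 7, 7, 7, 7, 8, 8]


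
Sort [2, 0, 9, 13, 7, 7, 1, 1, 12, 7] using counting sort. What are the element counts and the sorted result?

Count array: [1, 2, 1, 0, 0, 0, 0, 3, 0, 1, 0, 0, 1, 1]
(count[i] = number of elements equal to i)
Cumulative count: [1, 3, 4, 4, 4, 4, 4, 7, 7, 8, 8, 8, 9, 10]
Sorted: [0, 1, 1, 2, 7, 7, 7, 9, 12, 13]


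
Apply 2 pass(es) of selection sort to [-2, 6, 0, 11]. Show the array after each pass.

Pass 1: Select minimum -2 at index 0, swap -> [-2, 6, 0, 11]
Pass 2: Select minimum 0 at index 2, swap -> [-2, 0, 6, 11]


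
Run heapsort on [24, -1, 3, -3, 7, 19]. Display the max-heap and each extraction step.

Build heap: [24, 7, 19, -3, -1, 3]
Extract 24: [19, 7, 3, -3, -1, 24]
Extract 19: [7, -1, 3, -3, 19, 24]
Extract 7: [3, -1, -3, 7, 19, 24]
Extract 3: [-1, -3, 3, 7, 19, 24]
Extract -1: [-3, -1, 3, 7, 19, 24]


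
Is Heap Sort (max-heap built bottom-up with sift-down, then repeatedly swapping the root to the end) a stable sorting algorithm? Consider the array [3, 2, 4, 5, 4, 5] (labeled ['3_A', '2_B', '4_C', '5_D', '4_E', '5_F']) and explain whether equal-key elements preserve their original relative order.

Trace Heap Sort on the labeled array (the key is the number; the letter only tracks identity):
  Build max-heap: [5_D, 4_E, 5_F, 2_B, 3_A, 4_C]
  Swap root 5_D to index 5, re-heapify first 5 -> [5_F, 4_E, 4_C, 2_B, 3_A, 5_D]
  Swap root 5_F to index 4, re-heapify first 4 -> [4_E, 3_A, 4_C, 2_B, 5_F, 5_D]
  Swap root 4_E to index 3, re-heapify first 3 -> [4_C, 3_A, 2_B, 4_E, 5_F, 5_D]
  Swap root 4_C to index 2, re-heapify first 2 -> [3_A, 2_B, 4_C, 4_E, 5_F, 5_D]
  Swap root 3_A to index 1, re-heapify first 1 -> [2_B, 3_A, 4_C, 4_E, 5_F, 5_D]
Final order: [2_B, 3_A, 4_C, 4_E, 5_F, 5_D]
Equal keys:
  value 4: originally 4_C, 4_E; after sorting 4_C, 4_E -> order preserved
  value 5: originally 5_D, 5_F; after sorting 5_F, 5_D -> order changed
Equal keys were reordered, so Heap Sort is not stable: heap construction and root-to-end swaps move elements without regard to the original order of equal keys. (One such input is enough; an unstable sort may happen to preserve order on other inputs, but it gives no guarantee.)
Answer: Not stable


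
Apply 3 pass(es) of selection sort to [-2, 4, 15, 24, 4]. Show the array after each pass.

Pass 1: Select minimum -2 at index 0, swap -> [-2, 4, 15, 24, 4]
Pass 2: Select minimum 4 at index 1, swap -> [-2, 4, 15, 24, 4]
Pass 3: Select minimum 4 at index 4, swap -> [-2, 4, 4, 24, 15]


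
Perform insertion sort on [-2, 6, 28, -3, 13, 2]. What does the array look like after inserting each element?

First element -2 is already 'sorted'
Insert 6: shifted 0 elements -> [-2, 6, 28, -3, 13, 2]
Insert 28: shifted 0 elements -> [-2, 6, 28, -3, 13, 2]
Insert -3: shifted 3 elements -> [-3, -2, 6, 28, 13, 2]
Insert 13: shifted 1 elements -> [-3, -2, 6, 13, 28, 2]
Insert 2: shifted 3 elements -> [-3, -2, 2, 6, 13, 28]


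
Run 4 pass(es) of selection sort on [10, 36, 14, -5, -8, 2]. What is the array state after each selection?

Pass 1: Select minimum -8 at index 4, swap -> [-8, 36, 14, -5, 10, 2]
Pass 2: Select minimum -5 at index 3, swap -> [-8, -5, 14, 36, 10, 2]
Pass 3: Select minimum 2 at index 5, swap -> [-8, -5, 2, 36, 10, 14]
Pass 4: Select minimum 10 at index 4, swap -> [-8, -5, 2, 10, 36, 14]


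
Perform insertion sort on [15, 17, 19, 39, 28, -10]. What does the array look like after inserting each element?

First element 15 is already 'sorted'
Insert 17: shifted 0 elements -> [15, 17, 19, 39, 28, -10]
Insert 19: shifted 0 elements -> [15, 17, 19, 39, 28, -10]
Insert 39: shifted 0 elements -> [15, 17, 19, 39, 28, -10]
Insert 28: shifted 1 elements -> [15, 17, 19, 28, 39, -10]
Insert -10: shifted 5 elements -> [-10, 15, 17, 19, 28, 39]


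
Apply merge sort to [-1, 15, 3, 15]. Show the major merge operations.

Divide and conquer:
  Merge [-1] + [15] -> [-1, 15]
  Merge [3] + [15] -> [3, 15]
  Merge [-1, 15] + [3, 15] -> [-1, 3, 15, 15]


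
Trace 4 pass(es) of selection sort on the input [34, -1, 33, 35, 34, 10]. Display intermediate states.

Pass 1: Select minimum -1 at index 1, swap -> [-1, 34, 33, 35, 34, 10]
Pass 2: Select minimum 10 at index 5, swap -> [-1, 10, 33, 35, 34, 34]
Pass 3: Select minimum 33 at index 2, swap -> [-1, 10, 33, 35, 34, 34]
Pass 4: Select minimum 34 at index 4, swap -> [-1, 10, 33, 34, 35, 34]


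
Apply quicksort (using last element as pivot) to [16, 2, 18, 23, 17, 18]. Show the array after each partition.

Partition 1: pivot=18 at index 4 -> [16, 2, 18, 17, 18, 23]
Partition 2: pivot=17 at index 2 -> [16, 2, 17, 18, 18, 23]
Partition 3: pivot=2 at index 0 -> [2, 16, 17, 18, 18, 23]


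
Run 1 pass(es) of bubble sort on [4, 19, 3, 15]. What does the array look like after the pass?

After pass 1: [4, 3, 15, 19] (2 swaps)
Total swaps: 2


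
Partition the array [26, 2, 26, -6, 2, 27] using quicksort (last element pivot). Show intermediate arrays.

Partition 1: pivot=27 at index 5 -> [26, 2, 26, -6, 2, 27]
Partition 2: pivot=2 at index 2 -> [2, -6, 2, 26, 26, 27]
Partition 3: pivot=-6 at index 0 -> [-6, 2, 2, 26, 26, 27]
Partition 4: pivot=26 at index 4 -> [-6, 2, 2, 26, 26, 27]


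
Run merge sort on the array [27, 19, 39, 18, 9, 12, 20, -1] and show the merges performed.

Divide and conquer:
  Merge [27] + [19] -> [19, 27]
  Merge [39] + [18] -> [18, 39]
  Merge [19, 27] + [18, 39] -> [18, 19, 27, 39]
  Merge [9] + [12] -> [9, 12]
  Merge [20] + [-1] -> [-1, 20]
  Merge [9, 12] + [-1, 20] -> [-1, 9, 12, 20]
  Merge [18, 19, 27, 39] + [-1, 9, 12, 20] -> [-1, 9, 12, 18, 19, 20, 27, 39]


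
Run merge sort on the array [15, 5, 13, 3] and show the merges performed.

Divide and conquer:
  Merge [15] + [5] -> [5, 15]
  Merge [13] + [3] -> [3, 13]
  Merge [5, 15] + [3, 13] -> [3, 5, 13, 15]


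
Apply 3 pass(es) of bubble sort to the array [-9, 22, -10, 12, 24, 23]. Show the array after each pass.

After pass 1: [-9, -10, 12, 22, 23, 24] (3 swaps)
After pass 2: [-10, -9, 12, 22, 23, 24] (1 swaps)
After pass 3: [-10, -9, 12, 22, 23, 24] (0 swaps)
Total swaps: 4


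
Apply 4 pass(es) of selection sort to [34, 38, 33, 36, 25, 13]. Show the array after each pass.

Pass 1: Select minimum 13 at index 5, swap -> [13, 38, 33, 36, 25, 34]
Pass 2: Select minimum 25 at index 4, swap -> [13, 25, 33, 36, 38, 34]
Pass 3: Select minimum 33 at index 2, swap -> [13, 25, 33, 36, 38, 34]
Pass 4: Select minimum 34 at index 5, swap -> [13, 25, 33, 34, 38, 36]


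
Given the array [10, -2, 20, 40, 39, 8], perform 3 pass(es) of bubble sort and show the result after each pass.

After pass 1: [-2, 10, 20, 39, 8, 40] (3 swaps)
After pass 2: [-2, 10, 20, 8, 39, 40] (1 swaps)
After pass 3: [-2, 10, 8, 20, 39, 40] (1 swaps)
Total swaps: 5


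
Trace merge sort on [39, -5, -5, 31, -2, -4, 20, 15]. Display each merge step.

Divide and conquer:
  Merge [39] + [-5] -> [-5, 39]
  Merge [-5] + [31] -> [-5, 31]
  Merge [-5, 39] + [-5, 31] -> [-5, -5, 31, 39]
  Merge [-2] + [-4] -> [-4, -2]
  Merge [20] + [15] -> [15, 20]
  Merge [-4, -2] + [15, 20] -> [-4, -2, 15, 20]
  Merge [-5, -5, 31, 39] + [-4, -2, 15, 20] -> [-5, -5, -4, -2, 15, 20, 31, 39]


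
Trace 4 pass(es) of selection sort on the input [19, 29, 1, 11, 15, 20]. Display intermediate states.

Pass 1: Select minimum 1 at index 2, swap -> [1, 29, 19, 11, 15, 20]
Pass 2: Select minimum 11 at index 3, swap -> [1, 11, 19, 29, 15, 20]
Pass 3: Select minimum 15 at index 4, swap -> [1, 11, 15, 29, 19, 20]
Pass 4: Select minimum 19 at index 4, swap -> [1, 11, 15, 19, 29, 20]


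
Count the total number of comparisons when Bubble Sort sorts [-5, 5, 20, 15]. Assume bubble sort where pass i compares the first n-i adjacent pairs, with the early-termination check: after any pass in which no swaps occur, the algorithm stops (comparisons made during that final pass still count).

Pass 1: compare adjacent pairs (0,1)..(2,3) = 3 comparison(s), 1 swap(s) -> [-5, 5, 15, 20]
Pass 2: compare adjacent pairs (0,1)..(1,2) = 2 comparison(s), 0 swap(s) -> [-5, 5, 15, 20]
No swaps in this pass, so bubble sort stops here.
Total comparisons: 3 + 2 = 5


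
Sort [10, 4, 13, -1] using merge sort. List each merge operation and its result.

Divide and conquer:
  Merge [10] + [4] -> [4, 10]
  Merge [13] + [-1] -> [-1, 13]
  Merge [4, 10] + [-1, 13] -> [-1, 4, 10, 13]


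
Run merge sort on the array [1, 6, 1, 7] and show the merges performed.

Divide and conquer:
  Merge [1] + [6] -> [1, 6]
  Merge [1] + [7] -> [1, 7]
  Merge [1, 6] + [1, 7] -> [1, 1, 6, 7]


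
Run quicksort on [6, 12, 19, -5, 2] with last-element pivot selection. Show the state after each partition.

Partition 1: pivot=2 at index 1 -> [-5, 2, 19, 6, 12]
Partition 2: pivot=12 at index 3 -> [-5, 2, 6, 12, 19]


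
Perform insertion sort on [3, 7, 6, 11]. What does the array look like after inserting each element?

First element 3 is already 'sorted'
Insert 7: shifted 0 elements -> [3, 7, 6, 11]
Insert 6: shifted 1 elements -> [3, 6, 7, 11]
Insert 11: shifted 0 elements -> [3, 6, 7, 11]


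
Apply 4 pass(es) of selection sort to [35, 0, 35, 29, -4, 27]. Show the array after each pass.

Pass 1: Select minimum -4 at index 4, swap -> [-4, 0, 35, 29, 35, 27]
Pass 2: Select minimum 0 at index 1, swap -> [-4, 0, 35, 29, 35, 27]
Pass 3: Select minimum 27 at index 5, swap -> [-4, 0, 27, 29, 35, 35]
Pass 4: Select minimum 29 at index 3, swap -> [-4, 0, 27, 29, 35, 35]


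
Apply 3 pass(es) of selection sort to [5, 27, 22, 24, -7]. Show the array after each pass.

Pass 1: Select minimum -7 at index 4, swap -> [-7, 27, 22, 24, 5]
Pass 2: Select minimum 5 at index 4, swap -> [-7, 5, 22, 24, 27]
Pass 3: Select minimum 22 at index 2, swap -> [-7, 5, 22, 24, 27]


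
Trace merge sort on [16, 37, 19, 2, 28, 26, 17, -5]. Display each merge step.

Divide and conquer:
  Merge [16] + [37] -> [16, 37]
  Merge [19] + [2] -> [2, 19]
  Merge [16, 37] + [2, 19] -> [2, 16, 19, 37]
  Merge [28] + [26] -> [26, 28]
  Merge [17] + [-5] -> [-5, 17]
  Merge [26, 28] + [-5, 17] -> [-5, 17, 26, 28]
  Merge [2, 16, 19, 37] + [-5, 17, 26, 28] -> [-5, 2, 16, 17, 19, 26, 28, 37]


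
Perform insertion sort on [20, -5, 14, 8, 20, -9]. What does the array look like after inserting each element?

First element 20 is already 'sorted'
Insert -5: shifted 1 elements -> [-5, 20, 14, 8, 20, -9]
Insert 14: shifted 1 elements -> [-5, 14, 20, 8, 20, -9]
Insert 8: shifted 2 elements -> [-5, 8, 14, 20, 20, -9]
Insert 20: shifted 0 elements -> [-5, 8, 14, 20, 20, -9]
Insert -9: shifted 5 elements -> [-9, -5, 8, 14, 20, 20]


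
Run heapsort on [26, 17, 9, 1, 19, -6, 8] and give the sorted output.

Build heap: [26, 19, 9, 1, 17, -6, 8]
Extract 26: [19, 17, 9, 1, 8, -6, 26]
Extract 19: [17, 8, 9, 1, -6, 19, 26]
Extract 17: [9, 8, -6, 1, 17, 19, 26]
Extract 9: [8, 1, -6, 9, 17, 19, 26]
Extract 8: [1, -6, 8, 9, 17, 19, 26]
Extract 1: [-6, 1, 8, 9, 17, 19, 26]


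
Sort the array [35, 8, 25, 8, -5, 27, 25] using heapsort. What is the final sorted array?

Build heap: [35, 8, 27, 8, -5, 25, 25]
Extract 35: [27, 8, 25, 8, -5, 25, 35]
Extract 27: [25, 8, 25, 8, -5, 27, 35]
Extract 25: [25, 8, -5, 8, 25, 27, 35]
Extract 25: [8, 8, -5, 25, 25, 27, 35]
Extract 8: [8, -5, 8, 25, 25, 27, 35]
Extract 8: [-5, 8, 8, 25, 25, 27, 35]


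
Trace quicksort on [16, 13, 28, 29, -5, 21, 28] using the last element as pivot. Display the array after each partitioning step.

Partition 1: pivot=28 at index 5 -> [16, 13, 28, -5, 21, 28, 29]
Partition 2: pivot=21 at index 3 -> [16, 13, -5, 21, 28, 28, 29]
Partition 3: pivot=-5 at index 0 -> [-5, 13, 16, 21, 28, 28, 29]
Partition 4: pivot=16 at index 2 -> [-5, 13, 16, 21, 28, 28, 29]


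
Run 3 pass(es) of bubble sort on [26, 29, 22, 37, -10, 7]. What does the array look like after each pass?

After pass 1: [26, 22, 29, -10, 7, 37] (3 swaps)
After pass 2: [22, 26, -10, 7, 29, 37] (3 swaps)
After pass 3: [22, -10, 7, 26, 29, 37] (2 swaps)
Total swaps: 8


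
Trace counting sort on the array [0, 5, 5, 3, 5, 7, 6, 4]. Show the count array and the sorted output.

Count array: [1, 0, 0, 1, 1, 3, 1, 1]
(count[i] = number of elements equal to i)
Cumulative count: [1, 1, 1, 2, 3, 6, 7, 8]
Sorted: [0, 3, 4, 5, 5, 5, 6, 7]


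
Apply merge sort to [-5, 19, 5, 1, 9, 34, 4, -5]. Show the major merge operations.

Divide and conquer:
  Merge [-5] + [19] -> [-5, 19]
  Merge [5] + [1] -> [1, 5]
  Merge [-5, 19] + [1, 5] -> [-5, 1, 5, 19]
  Merge [9] + [34] -> [9, 34]
  Merge [4] + [-5] -> [-5, 4]
  Merge [9, 34] + [-5, 4] -> [-5, 4, 9, 34]
  Merge [-5, 1, 5, 19] + [-5, 4, 9, 34] -> [-5, -5, 1, 4, 5, 9, 19, 34]


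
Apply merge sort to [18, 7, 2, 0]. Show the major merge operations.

Divide and conquer:
  Merge [18] + [7] -> [7, 18]
  Merge [2] + [0] -> [0, 2]
  Merge [7, 18] + [0, 2] -> [0, 2, 7, 18]


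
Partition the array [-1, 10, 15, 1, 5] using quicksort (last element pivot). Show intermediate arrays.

Partition 1: pivot=5 at index 2 -> [-1, 1, 5, 10, 15]
Partition 2: pivot=1 at index 1 -> [-1, 1, 5, 10, 15]
Partition 3: pivot=15 at index 4 -> [-1, 1, 5, 10, 15]


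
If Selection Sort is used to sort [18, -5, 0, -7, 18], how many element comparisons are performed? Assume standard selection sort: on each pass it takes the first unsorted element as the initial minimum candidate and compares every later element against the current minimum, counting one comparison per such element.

Pass 1: scan indices 1..4 for the minimum = 4 comparison(s); min is -7, place at index 0 -> [-7, -5, 0, 18, 18]
Pass 2: scan indices 2..4 for the minimum = 3 comparison(s); min is -5, place at index 1 -> [-7, -5, 0, 18, 18]
Pass 3: scan indices 3..4 for the minimum = 2 comparison(s); min is 0, place at index 2 -> [-7, -5, 0, 18, 18]
Pass 4: scan indices 4..4 for the minimum = 1 comparison(s); min is 18, place at index 3 -> [-7, -5, 0, 18, 18]
Selection sort always scans the whole unsorted suffix, so the count is (n-1) + (n-2) + ... + 1 = n(n-1)/2 = 5*4/2 = 10 regardless of the input order.
Total comparisons: 4 + 3 + 2 + 1 = 10


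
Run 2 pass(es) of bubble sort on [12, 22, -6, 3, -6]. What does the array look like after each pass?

After pass 1: [12, -6, 3, -6, 22] (3 swaps)
After pass 2: [-6, 3, -6, 12, 22] (3 swaps)
Total swaps: 6


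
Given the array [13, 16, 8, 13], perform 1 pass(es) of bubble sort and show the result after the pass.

After pass 1: [13, 8, 13, 16] (2 swaps)
Total swaps: 2


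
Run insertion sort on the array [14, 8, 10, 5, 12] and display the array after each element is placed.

First element 14 is already 'sorted'
Insert 8: shifted 1 elements -> [8, 14, 10, 5, 12]
Insert 10: shifted 1 elements -> [8, 10, 14, 5, 12]
Insert 5: shifted 3 elements -> [5, 8, 10, 14, 12]
Insert 12: shifted 1 elements -> [5, 8, 10, 12, 14]


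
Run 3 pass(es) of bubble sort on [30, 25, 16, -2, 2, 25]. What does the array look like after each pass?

After pass 1: [25, 16, -2, 2, 25, 30] (5 swaps)
After pass 2: [16, -2, 2, 25, 25, 30] (3 swaps)
After pass 3: [-2, 2, 16, 25, 25, 30] (2 swaps)
Total swaps: 10


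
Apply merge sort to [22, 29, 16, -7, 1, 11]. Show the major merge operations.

Divide and conquer:
  Merge [29] + [16] -> [16, 29]
  Merge [22] + [16, 29] -> [16, 22, 29]
  Merge [1] + [11] -> [1, 11]
  Merge [-7] + [1, 11] -> [-7, 1, 11]
  Merge [16, 22, 29] + [-7, 1, 11] -> [-7, 1, 11, 16, 22, 29]


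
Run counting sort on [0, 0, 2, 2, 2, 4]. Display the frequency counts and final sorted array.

Count array: [2, 0, 3, 0, 1]
(count[i] = number of elements equal to i)
Cumulative count: [2, 2, 5, 5, 6]
Sorted: [0, 0, 2, 2, 2, 4]


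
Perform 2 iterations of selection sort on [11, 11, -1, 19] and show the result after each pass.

Pass 1: Select minimum -1 at index 2, swap -> [-1, 11, 11, 19]
Pass 2: Select minimum 11 at index 1, swap -> [-1, 11, 11, 19]


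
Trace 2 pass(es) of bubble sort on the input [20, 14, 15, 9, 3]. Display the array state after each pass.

After pass 1: [14, 15, 9, 3, 20] (4 swaps)
After pass 2: [14, 9, 3, 15, 20] (2 swaps)
Total swaps: 6


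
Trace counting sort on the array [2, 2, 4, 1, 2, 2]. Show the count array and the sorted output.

Count array: [0, 1, 4, 0, 1]
(count[i] = number of elements equal to i)
Cumulative count: [0, 1, 5, 5, 6]
Sorted: [1, 2, 2, 2, 2, 4]


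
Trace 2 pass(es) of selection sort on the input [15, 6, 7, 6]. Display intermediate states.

Pass 1: Select minimum 6 at index 1, swap -> [6, 15, 7, 6]
Pass 2: Select minimum 6 at index 3, swap -> [6, 6, 7, 15]


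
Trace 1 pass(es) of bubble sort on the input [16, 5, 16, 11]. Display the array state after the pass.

After pass 1: [5, 16, 11, 16] (2 swaps)
Total swaps: 2


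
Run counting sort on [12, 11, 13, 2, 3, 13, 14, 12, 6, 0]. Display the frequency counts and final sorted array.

Count array: [1, 0, 1, 1, 0, 0, 1, 0, 0, 0, 0, 1, 2, 2, 1]
(count[i] = number of elements equal to i)
Cumulative count: [1, 1, 2, 3, 3, 3, 4, 4, 4, 4, 4, 5, 7, 9, 10]
Sorted: [0, 2, 3, 6, 11, 12, 12, 13, 13, 14]


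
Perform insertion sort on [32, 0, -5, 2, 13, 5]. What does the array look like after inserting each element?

First element 32 is already 'sorted'
Insert 0: shifted 1 elements -> [0, 32, -5, 2, 13, 5]
Insert -5: shifted 2 elements -> [-5, 0, 32, 2, 13, 5]
Insert 2: shifted 1 elements -> [-5, 0, 2, 32, 13, 5]
Insert 13: shifted 1 elements -> [-5, 0, 2, 13, 32, 5]
Insert 5: shifted 2 elements -> [-5, 0, 2, 5, 13, 32]


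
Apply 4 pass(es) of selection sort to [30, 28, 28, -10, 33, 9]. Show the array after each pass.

Pass 1: Select minimum -10 at index 3, swap -> [-10, 28, 28, 30, 33, 9]
Pass 2: Select minimum 9 at index 5, swap -> [-10, 9, 28, 30, 33, 28]
Pass 3: Select minimum 28 at index 2, swap -> [-10, 9, 28, 30, 33, 28]
Pass 4: Select minimum 28 at index 5, swap -> [-10, 9, 28, 28, 33, 30]


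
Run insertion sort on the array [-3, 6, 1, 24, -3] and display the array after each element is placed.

First element -3 is already 'sorted'
Insert 6: shifted 0 elements -> [-3, 6, 1, 24, -3]
Insert 1: shifted 1 elements -> [-3, 1, 6, 24, -3]
Insert 24: shifted 0 elements -> [-3, 1, 6, 24, -3]
Insert -3: shifted 3 elements -> [-3, -3, 1, 6, 24]


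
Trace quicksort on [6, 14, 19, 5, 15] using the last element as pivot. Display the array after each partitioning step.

Partition 1: pivot=15 at index 3 -> [6, 14, 5, 15, 19]
Partition 2: pivot=5 at index 0 -> [5, 14, 6, 15, 19]
Partition 3: pivot=6 at index 1 -> [5, 6, 14, 15, 19]


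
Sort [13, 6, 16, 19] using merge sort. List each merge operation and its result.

Divide and conquer:
  Merge [13] + [6] -> [6, 13]
  Merge [16] + [19] -> [16, 19]
  Merge [6, 13] + [16, 19] -> [6, 13, 16, 19]


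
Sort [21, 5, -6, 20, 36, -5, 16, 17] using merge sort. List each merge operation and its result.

Divide and conquer:
  Merge [21] + [5] -> [5, 21]
  Merge [-6] + [20] -> [-6, 20]
  Merge [5, 21] + [-6, 20] -> [-6, 5, 20, 21]
  Merge [36] + [-5] -> [-5, 36]
  Merge [16] + [17] -> [16, 17]
  Merge [-5, 36] + [16, 17] -> [-5, 16, 17, 36]
  Merge [-6, 5, 20, 21] + [-5, 16, 17, 36] -> [-6, -5, 5, 16, 17, 20, 21, 36]


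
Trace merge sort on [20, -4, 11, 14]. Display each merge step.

Divide and conquer:
  Merge [20] + [-4] -> [-4, 20]
  Merge [11] + [14] -> [11, 14]
  Merge [-4, 20] + [11, 14] -> [-4, 11, 14, 20]


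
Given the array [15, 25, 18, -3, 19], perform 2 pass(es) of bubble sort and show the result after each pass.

After pass 1: [15, 18, -3, 19, 25] (3 swaps)
After pass 2: [15, -3, 18, 19, 25] (1 swaps)
Total swaps: 4


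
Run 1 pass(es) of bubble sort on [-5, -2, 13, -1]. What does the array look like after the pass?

After pass 1: [-5, -2, -1, 13] (1 swaps)
Total swaps: 1


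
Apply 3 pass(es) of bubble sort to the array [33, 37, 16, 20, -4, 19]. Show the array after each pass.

After pass 1: [33, 16, 20, -4, 19, 37] (4 swaps)
After pass 2: [16, 20, -4, 19, 33, 37] (4 swaps)
After pass 3: [16, -4, 19, 20, 33, 37] (2 swaps)
Total swaps: 10


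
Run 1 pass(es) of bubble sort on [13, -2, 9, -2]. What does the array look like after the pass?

After pass 1: [-2, 9, -2, 13] (3 swaps)
Total swaps: 3


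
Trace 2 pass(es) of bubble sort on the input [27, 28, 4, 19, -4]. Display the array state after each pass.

After pass 1: [27, 4, 19, -4, 28] (3 swaps)
After pass 2: [4, 19, -4, 27, 28] (3 swaps)
Total swaps: 6


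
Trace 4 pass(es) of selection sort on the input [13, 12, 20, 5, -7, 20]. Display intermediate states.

Pass 1: Select minimum -7 at index 4, swap -> [-7, 12, 20, 5, 13, 20]
Pass 2: Select minimum 5 at index 3, swap -> [-7, 5, 20, 12, 13, 20]
Pass 3: Select minimum 12 at index 3, swap -> [-7, 5, 12, 20, 13, 20]
Pass 4: Select minimum 13 at index 4, swap -> [-7, 5, 12, 13, 20, 20]


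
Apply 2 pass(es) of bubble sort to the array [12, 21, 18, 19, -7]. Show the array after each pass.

After pass 1: [12, 18, 19, -7, 21] (3 swaps)
After pass 2: [12, 18, -7, 19, 21] (1 swaps)
Total swaps: 4


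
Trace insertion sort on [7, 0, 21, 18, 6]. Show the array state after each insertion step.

First element 7 is already 'sorted'
Insert 0: shifted 1 elements -> [0, 7, 21, 18, 6]
Insert 21: shifted 0 elements -> [0, 7, 21, 18, 6]
Insert 18: shifted 1 elements -> [0, 7, 18, 21, 6]
Insert 6: shifted 3 elements -> [0, 6, 7, 18, 21]


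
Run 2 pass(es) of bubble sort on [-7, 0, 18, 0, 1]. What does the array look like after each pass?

After pass 1: [-7, 0, 0, 1, 18] (2 swaps)
After pass 2: [-7, 0, 0, 1, 18] (0 swaps)
Total swaps: 2


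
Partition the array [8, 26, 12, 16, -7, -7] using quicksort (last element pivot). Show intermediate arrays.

Partition 1: pivot=-7 at index 1 -> [-7, -7, 12, 16, 8, 26]
Partition 2: pivot=26 at index 5 -> [-7, -7, 12, 16, 8, 26]
Partition 3: pivot=8 at index 2 -> [-7, -7, 8, 16, 12, 26]
Partition 4: pivot=12 at index 3 -> [-7, -7, 8, 12, 16, 26]


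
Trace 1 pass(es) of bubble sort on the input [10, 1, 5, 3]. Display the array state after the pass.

After pass 1: [1, 5, 3, 10] (3 swaps)
Total swaps: 3


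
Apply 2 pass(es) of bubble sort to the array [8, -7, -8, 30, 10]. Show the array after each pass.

After pass 1: [-7, -8, 8, 10, 30] (3 swaps)
After pass 2: [-8, -7, 8, 10, 30] (1 swaps)
Total swaps: 4


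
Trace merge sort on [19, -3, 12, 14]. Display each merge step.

Divide and conquer:
  Merge [19] + [-3] -> [-3, 19]
  Merge [12] + [14] -> [12, 14]
  Merge [-3, 19] + [12, 14] -> [-3, 12, 14, 19]


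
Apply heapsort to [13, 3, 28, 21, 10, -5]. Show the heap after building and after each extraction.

Build heap: [28, 21, 13, 3, 10, -5]
Extract 28: [21, 10, 13, 3, -5, 28]
Extract 21: [13, 10, -5, 3, 21, 28]
Extract 13: [10, 3, -5, 13, 21, 28]
Extract 10: [3, -5, 10, 13, 21, 28]
Extract 3: [-5, 3, 10, 13, 21, 28]


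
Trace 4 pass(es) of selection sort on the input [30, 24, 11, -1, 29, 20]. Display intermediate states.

Pass 1: Select minimum -1 at index 3, swap -> [-1, 24, 11, 30, 29, 20]
Pass 2: Select minimum 11 at index 2, swap -> [-1, 11, 24, 30, 29, 20]
Pass 3: Select minimum 20 at index 5, swap -> [-1, 11, 20, 30, 29, 24]
Pass 4: Select minimum 24 at index 5, swap -> [-1, 11, 20, 24, 29, 30]


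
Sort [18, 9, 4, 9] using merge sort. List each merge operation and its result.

Divide and conquer:
  Merge [18] + [9] -> [9, 18]
  Merge [4] + [9] -> [4, 9]
  Merge [9, 18] + [4, 9] -> [4, 9, 9, 18]


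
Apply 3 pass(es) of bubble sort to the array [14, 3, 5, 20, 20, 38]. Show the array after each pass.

After pass 1: [3, 5, 14, 20, 20, 38] (2 swaps)
After pass 2: [3, 5, 14, 20, 20, 38] (0 swaps)
After pass 3: [3, 5, 14, 20, 20, 38] (0 swaps)
Total swaps: 2


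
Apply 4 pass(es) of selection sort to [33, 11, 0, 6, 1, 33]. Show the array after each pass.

Pass 1: Select minimum 0 at index 2, swap -> [0, 11, 33, 6, 1, 33]
Pass 2: Select minimum 1 at index 4, swap -> [0, 1, 33, 6, 11, 33]
Pass 3: Select minimum 6 at index 3, swap -> [0, 1, 6, 33, 11, 33]
Pass 4: Select minimum 11 at index 4, swap -> [0, 1, 6, 11, 33, 33]


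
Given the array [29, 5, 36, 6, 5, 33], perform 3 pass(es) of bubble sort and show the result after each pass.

After pass 1: [5, 29, 6, 5, 33, 36] (4 swaps)
After pass 2: [5, 6, 5, 29, 33, 36] (2 swaps)
After pass 3: [5, 5, 6, 29, 33, 36] (1 swaps)
Total swaps: 7


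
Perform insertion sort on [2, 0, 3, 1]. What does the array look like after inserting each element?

First element 2 is already 'sorted'
Insert 0: shifted 1 elements -> [0, 2, 3, 1]
Insert 3: shifted 0 elements -> [0, 2, 3, 1]
Insert 1: shifted 2 elements -> [0, 1, 2, 3]


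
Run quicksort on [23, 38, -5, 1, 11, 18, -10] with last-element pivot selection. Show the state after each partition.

Partition 1: pivot=-10 at index 0 -> [-10, 38, -5, 1, 11, 18, 23]
Partition 2: pivot=23 at index 5 -> [-10, -5, 1, 11, 18, 23, 38]
Partition 3: pivot=18 at index 4 -> [-10, -5, 1, 11, 18, 23, 38]
Partition 4: pivot=11 at index 3 -> [-10, -5, 1, 11, 18, 23, 38]
Partition 5: pivot=1 at index 2 -> [-10, -5, 1, 11, 18, 23, 38]


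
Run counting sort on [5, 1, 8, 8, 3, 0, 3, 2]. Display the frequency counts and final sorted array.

Count array: [1, 1, 1, 2, 0, 1, 0, 0, 2]
(count[i] = number of elements equal to i)
Cumulative count: [1, 2, 3, 5, 5, 6, 6, 6, 8]
Sorted: [0, 1, 2, 3, 3, 5, 8, 8]


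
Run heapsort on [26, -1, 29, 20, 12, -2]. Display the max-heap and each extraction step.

Build heap: [29, 20, 26, -1, 12, -2]
Extract 29: [26, 20, -2, -1, 12, 29]
Extract 26: [20, 12, -2, -1, 26, 29]
Extract 20: [12, -1, -2, 20, 26, 29]
Extract 12: [-1, -2, 12, 20, 26, 29]
Extract -1: [-2, -1, 12, 20, 26, 29]


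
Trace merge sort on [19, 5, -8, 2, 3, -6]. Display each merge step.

Divide and conquer:
  Merge [5] + [-8] -> [-8, 5]
  Merge [19] + [-8, 5] -> [-8, 5, 19]
  Merge [3] + [-6] -> [-6, 3]
  Merge [2] + [-6, 3] -> [-6, 2, 3]
  Merge [-8, 5, 19] + [-6, 2, 3] -> [-8, -6, 2, 3, 5, 19]


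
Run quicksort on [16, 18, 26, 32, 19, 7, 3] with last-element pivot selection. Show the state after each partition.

Partition 1: pivot=3 at index 0 -> [3, 18, 26, 32, 19, 7, 16]
Partition 2: pivot=16 at index 2 -> [3, 7, 16, 32, 19, 18, 26]
Partition 3: pivot=26 at index 5 -> [3, 7, 16, 19, 18, 26, 32]
Partition 4: pivot=18 at index 3 -> [3, 7, 16, 18, 19, 26, 32]


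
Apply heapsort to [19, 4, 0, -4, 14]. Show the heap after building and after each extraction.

Build heap: [19, 14, 0, -4, 4]
Extract 19: [14, 4, 0, -4, 19]
Extract 14: [4, -4, 0, 14, 19]
Extract 4: [0, -4, 4, 14, 19]
Extract 0: [-4, 0, 4, 14, 19]


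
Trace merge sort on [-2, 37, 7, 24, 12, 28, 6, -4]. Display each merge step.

Divide and conquer:
  Merge [-2] + [37] -> [-2, 37]
  Merge [7] + [24] -> [7, 24]
  Merge [-2, 37] + [7, 24] -> [-2, 7, 24, 37]
  Merge [12] + [28] -> [12, 28]
  Merge [6] + [-4] -> [-4, 6]
  Merge [12, 28] + [-4, 6] -> [-4, 6, 12, 28]
  Merge [-2, 7, 24, 37] + [-4, 6, 12, 28] -> [-4, -2, 6, 7, 12, 24, 28, 37]


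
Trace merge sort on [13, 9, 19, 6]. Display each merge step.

Divide and conquer:
  Merge [13] + [9] -> [9, 13]
  Merge [19] + [6] -> [6, 19]
  Merge [9, 13] + [6, 19] -> [6, 9, 13, 19]


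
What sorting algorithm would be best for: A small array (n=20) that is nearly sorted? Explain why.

Best choice: Insertion sort
Reason: Insertion sort is O(n) for nearly sorted arrays and has low overhead


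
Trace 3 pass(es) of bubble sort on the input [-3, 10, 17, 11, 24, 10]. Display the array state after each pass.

After pass 1: [-3, 10, 11, 17, 10, 24] (2 swaps)
After pass 2: [-3, 10, 11, 10, 17, 24] (1 swaps)
After pass 3: [-3, 10, 10, 11, 17, 24] (1 swaps)
Total swaps: 4


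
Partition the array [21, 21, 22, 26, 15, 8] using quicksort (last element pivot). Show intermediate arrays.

Partition 1: pivot=8 at index 0 -> [8, 21, 22, 26, 15, 21]
Partition 2: pivot=21 at index 3 -> [8, 21, 15, 21, 22, 26]
Partition 3: pivot=15 at index 1 -> [8, 15, 21, 21, 22, 26]
Partition 4: pivot=26 at index 5 -> [8, 15, 21, 21, 22, 26]


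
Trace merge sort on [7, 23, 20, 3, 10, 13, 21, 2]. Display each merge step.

Divide and conquer:
  Merge [7] + [23] -> [7, 23]
  Merge [20] + [3] -> [3, 20]
  Merge [7, 23] + [3, 20] -> [3, 7, 20, 23]
  Merge [10] + [13] -> [10, 13]
  Merge [21] + [2] -> [2, 21]
  Merge [10, 13] + [2, 21] -> [2, 10, 13, 21]
  Merge [3, 7, 20, 23] + [2, 10, 13, 21] -> [2, 3, 7, 10, 13, 20, 21, 23]


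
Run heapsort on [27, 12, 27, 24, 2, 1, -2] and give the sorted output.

Build heap: [27, 24, 27, 12, 2, 1, -2]
Extract 27: [27, 24, 1, 12, 2, -2, 27]
Extract 27: [24, 12, 1, -2, 2, 27, 27]
Extract 24: [12, 2, 1, -2, 24, 27, 27]
Extract 12: [2, -2, 1, 12, 24, 27, 27]
Extract 2: [1, -2, 2, 12, 24, 27, 27]
Extract 1: [-2, 1, 2, 12, 24, 27, 27]


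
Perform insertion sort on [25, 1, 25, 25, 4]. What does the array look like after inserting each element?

First element 25 is already 'sorted'
Insert 1: shifted 1 elements -> [1, 25, 25, 25, 4]
Insert 25: shifted 0 elements -> [1, 25, 25, 25, 4]
Insert 25: shifted 0 elements -> [1, 25, 25, 25, 4]
Insert 4: shifted 3 elements -> [1, 4, 25, 25, 25]


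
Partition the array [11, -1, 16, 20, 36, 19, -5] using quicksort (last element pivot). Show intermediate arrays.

Partition 1: pivot=-5 at index 0 -> [-5, -1, 16, 20, 36, 19, 11]
Partition 2: pivot=11 at index 2 -> [-5, -1, 11, 20, 36, 19, 16]
Partition 3: pivot=16 at index 3 -> [-5, -1, 11, 16, 36, 19, 20]
Partition 4: pivot=20 at index 5 -> [-5, -1, 11, 16, 19, 20, 36]


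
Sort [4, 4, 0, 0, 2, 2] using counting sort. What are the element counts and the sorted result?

Count array: [2, 0, 2, 0, 2]
(count[i] = number of elements equal to i)
Cumulative count: [2, 2, 4, 4, 6]
Sorted: [0, 0, 2, 2, 4, 4]


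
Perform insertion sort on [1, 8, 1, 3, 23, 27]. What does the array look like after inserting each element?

First element 1 is already 'sorted'
Insert 8: shifted 0 elements -> [1, 8, 1, 3, 23, 27]
Insert 1: shifted 1 elements -> [1, 1, 8, 3, 23, 27]
Insert 3: shifted 1 elements -> [1, 1, 3, 8, 23, 27]
Insert 23: shifted 0 elements -> [1, 1, 3, 8, 23, 27]
Insert 27: shifted 0 elements -> [1, 1, 3, 8, 23, 27]


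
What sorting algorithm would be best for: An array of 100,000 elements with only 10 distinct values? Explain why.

Best choice: 3-way quicksort or Counting sort
Reason: 3-way (Dutch national flag) partitioning groups every copy of the pivot together, so with only d=10 distinct keys quicksort finishes in O(n log d) expected time, which is effectively linear; counting sort runs in O(n + k) where k is the size of the key range (not the number of distinct values), so it is linear when the 10 values are integers drawn from a small known range


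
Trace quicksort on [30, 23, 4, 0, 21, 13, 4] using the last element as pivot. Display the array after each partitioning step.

Partition 1: pivot=4 at index 2 -> [4, 0, 4, 23, 21, 13, 30]
Partition 2: pivot=0 at index 0 -> [0, 4, 4, 23, 21, 13, 30]
Partition 3: pivot=30 at index 6 -> [0, 4, 4, 23, 21, 13, 30]
Partition 4: pivot=13 at index 3 -> [0, 4, 4, 13, 21, 23, 30]
Partition 5: pivot=23 at index 5 -> [0, 4, 4, 13, 21, 23, 30]


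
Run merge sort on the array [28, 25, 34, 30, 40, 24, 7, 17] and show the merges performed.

Divide and conquer:
  Merge [28] + [25] -> [25, 28]
  Merge [34] + [30] -> [30, 34]
  Merge [25, 28] + [30, 34] -> [25, 28, 30, 34]
  Merge [40] + [24] -> [24, 40]
  Merge [7] + [17] -> [7, 17]
  Merge [24, 40] + [7, 17] -> [7, 17, 24, 40]
  Merge [25, 28, 30, 34] + [7, 17, 24, 40] -> [7, 17, 24, 25, 28, 30, 34, 40]


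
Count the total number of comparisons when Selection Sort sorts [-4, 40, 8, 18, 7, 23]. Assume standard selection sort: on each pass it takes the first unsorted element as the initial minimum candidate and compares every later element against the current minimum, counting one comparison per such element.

Pass 1: scan indices 1..5 for the minimum = 5 comparison(s); min is -4, place at index 0 -> [-4, 40, 8, 18, 7, 23]
Pass 2: scan indices 2..5 for the minimum = 4 comparison(s); min is 7, place at index 1 -> [-4, 7, 8, 18, 40, 23]
Pass 3: scan indices 3..5 for the minimum = 3 comparison(s); min is 8, place at index 2 -> [-4, 7, 8, 18, 40, 23]
Pass 4: scan indices 4..5 for the minimum = 2 comparison(s); min is 18, place at index 3 -> [-4, 7, 8, 18, 40, 23]
Pass 5: scan indices 5..5 for the minimum = 1 comparison(s); min is 23, place at index 4 -> [-4, 7, 8, 18, 23, 40]
Selection sort always scans the whole unsorted suffix, so the count is (n-1) + (n-2) + ... + 1 = n(n-1)/2 = 6*5/2 = 15 regardless of the input order.
Total comparisons: 5 + 4 + 3 + 2 + 1 = 15


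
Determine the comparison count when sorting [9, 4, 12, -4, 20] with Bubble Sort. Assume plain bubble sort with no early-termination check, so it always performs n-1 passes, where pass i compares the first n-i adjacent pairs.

Pass 1: compare adjacent pairs (0,1)..(3,4) = 4 comparison(s), 2 swap(s) -> [4, 9, -4, 12, 20]
Pass 2: compare adjacent pairs (0,1)..(2,3) = 3 comparison(s), 1 swap(s) -> [4, -4, 9, 12, 20]
Pass 3: compare adjacent pairs (0,1)..(1,2) = 2 comparison(s), 1 swap(s) -> [-4, 4, 9, 12, 20]
Pass 4: compare adjacent pairs (0,1)..(0,1) = 1 comparison(s), 0 swap(s) -> [-4, 4, 9, 12, 20]
Total comparisons: 4 + 3 + 2 + 1 = 10


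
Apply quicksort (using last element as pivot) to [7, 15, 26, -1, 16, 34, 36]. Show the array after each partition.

Partition 1: pivot=36 at index 6 -> [7, 15, 26, -1, 16, 34, 36]
Partition 2: pivot=34 at index 5 -> [7, 15, 26, -1, 16, 34, 36]
Partition 3: pivot=16 at index 3 -> [7, 15, -1, 16, 26, 34, 36]
Partition 4: pivot=-1 at index 0 -> [-1, 15, 7, 16, 26, 34, 36]
Partition 5: pivot=7 at index 1 -> [-1, 7, 15, 16, 26, 34, 36]


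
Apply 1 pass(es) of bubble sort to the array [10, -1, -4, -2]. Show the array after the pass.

After pass 1: [-1, -4, -2, 10] (3 swaps)
Total swaps: 3


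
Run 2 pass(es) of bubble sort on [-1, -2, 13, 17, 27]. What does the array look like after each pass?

After pass 1: [-2, -1, 13, 17, 27] (1 swaps)
After pass 2: [-2, -1, 13, 17, 27] (0 swaps)
Total swaps: 1


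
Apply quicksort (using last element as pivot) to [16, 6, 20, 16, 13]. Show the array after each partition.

Partition 1: pivot=13 at index 1 -> [6, 13, 20, 16, 16]
Partition 2: pivot=16 at index 3 -> [6, 13, 16, 16, 20]


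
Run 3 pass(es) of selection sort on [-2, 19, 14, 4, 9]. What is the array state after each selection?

Pass 1: Select minimum -2 at index 0, swap -> [-2, 19, 14, 4, 9]
Pass 2: Select minimum 4 at index 3, swap -> [-2, 4, 14, 19, 9]
Pass 3: Select minimum 9 at index 4, swap -> [-2, 4, 9, 19, 14]


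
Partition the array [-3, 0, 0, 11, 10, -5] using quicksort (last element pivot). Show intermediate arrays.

Partition 1: pivot=-5 at index 0 -> [-5, 0, 0, 11, 10, -3]
Partition 2: pivot=-3 at index 1 -> [-5, -3, 0, 11, 10, 0]
Partition 3: pivot=0 at index 3 -> [-5, -3, 0, 0, 10, 11]
Partition 4: pivot=11 at index 5 -> [-5, -3, 0, 0, 10, 11]


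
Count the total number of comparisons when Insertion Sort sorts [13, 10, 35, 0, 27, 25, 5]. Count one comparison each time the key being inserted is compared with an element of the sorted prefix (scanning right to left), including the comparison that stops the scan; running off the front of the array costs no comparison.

Insert 10: 13 > 10 (shift), reached front = 1 comparison(s) -> [10, 13, 35, 0, 27, 25, 5]
Insert 35: 13 <= 35 (stop) = 1 comparison(s) -> [10, 13, 35, 0, 27, 25, 5]
Insert 0: 35 > 0 (shift), 13 > 0 (shift), 10 > 0 (shift), reached front = 3 comparison(s) -> [0, 10, 13, 35, 27, 25, 5]
Insert 27: 35 > 27 (shift), 13 <= 27 (stop) = 2 comparison(s) -> [0, 10, 13, 27, 35, 25, 5]
Insert 25: 35 > 25 (shift), 27 > 25 (shift), 13 <= 25 (stop) = 3 comparison(s) -> [0, 10, 13, 25, 27, 35, 5]
Insert 5: 35 > 5 (shift), 27 > 5 (shift), 25 > 5 (shift), 13 > 5 (shift), 10 > 5 (shift), 0 <= 5 (stop) = 6 comparison(s) -> [0, 5, 10, 13, 25, 27, 35]
Total comparisons: 1 + 1 + 3 + 2 + 3 + 6 = 16


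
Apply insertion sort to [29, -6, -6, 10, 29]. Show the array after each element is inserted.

First element 29 is already 'sorted'
Insert -6: shifted 1 elements -> [-6, 29, -6, 10, 29]
Insert -6: shifted 1 elements -> [-6, -6, 29, 10, 29]
Insert 10: shifted 1 elements -> [-6, -6, 10, 29, 29]
Insert 29: shifted 0 elements -> [-6, -6, 10, 29, 29]


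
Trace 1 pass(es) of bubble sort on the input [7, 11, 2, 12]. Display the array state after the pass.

After pass 1: [7, 2, 11, 12] (1 swaps)
Total swaps: 1


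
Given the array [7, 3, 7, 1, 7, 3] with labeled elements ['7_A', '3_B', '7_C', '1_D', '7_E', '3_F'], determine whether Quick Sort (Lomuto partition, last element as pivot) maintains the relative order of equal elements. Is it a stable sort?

Trace Quick Sort on the labeled array (the key is the number; the letter only tracks identity):
  Partition indices 0..5 around pivot 3_F -> [3_B, 1_D, 3_F, 7_A, 7_E, 7_C]
  Partition indices 0..1 around pivot 1_D -> [1_D, 3_B, 3_F, 7_A, 7_E, 7_C]
  Partition indices 3..5 around pivot 7_C -> [1_D, 3_B, 3_F, 7_A, 7_E, 7_C]
  Partition indices 3..4 around pivot 7_E -> [1_D, 3_B, 3_F, 7_A, 7_E, 7_C]
Final order: [1_D, 3_B, 3_F, 7_A, 7_E, 7_C]
Equal keys:
  value 3: originally 3_B, 3_F; after sorting 3_B, 3_F -> order preserved
  value 7: originally 7_A, 7_C, 7_E; after sorting 7_A, 7_E, 7_C -> order changed
Equal keys were reordered, so Quick Sort is not stable: partition swaps elements across long distances and can reorder equal keys. (One such input is enough; an unstable sort may happen to preserve order on other inputs, but it gives no guarantee.)
Answer: Not stable
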